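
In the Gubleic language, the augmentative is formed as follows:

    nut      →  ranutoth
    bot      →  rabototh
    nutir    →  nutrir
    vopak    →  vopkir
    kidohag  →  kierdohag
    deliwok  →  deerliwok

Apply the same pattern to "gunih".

vopak and deliwok both end in -k yet inflect differently (vopkir, deerliwok), so the final letter is not what conditions the rule; the number of vowels is.
"gunih" has 2 vowels. The stems with 2 vowels (nutir → nutrir, vopak → vopkir) delete the last vowel and add -ir.
So gunih → gunhir.

gunhir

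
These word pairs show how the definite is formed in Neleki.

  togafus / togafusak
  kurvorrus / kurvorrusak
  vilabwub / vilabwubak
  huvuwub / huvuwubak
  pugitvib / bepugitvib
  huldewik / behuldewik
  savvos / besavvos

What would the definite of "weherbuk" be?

weherbukak

vilabwub and pugitvib both end in -b yet inflect differently (vilabwubak, bepugitvib), so the final letter is not what conditions the rule; the last vowel is.
"weherbuk" has last vowel 'u'. The stems whose last vowel is 'u' (togafus → togafusak, kurvorrus → kurvorrusak, vilabwub → vilabwubak) add -ak.
So weherbuk → weherbukak.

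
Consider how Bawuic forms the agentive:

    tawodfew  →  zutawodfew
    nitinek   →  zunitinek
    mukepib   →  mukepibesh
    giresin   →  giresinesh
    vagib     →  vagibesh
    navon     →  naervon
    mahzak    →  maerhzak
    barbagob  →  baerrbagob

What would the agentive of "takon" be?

taerkon

giresin and navon both end in -n yet inflect differently (giresinesh, naervon), so the final letter is not what conditions the rule; the last vowel is.
"takon" has last vowel 'o'. The stems whose last vowel is 'o' (navon → naervon, barbagob → baerrbagob) insert -er- after the first vowel.
So takon → taerkon.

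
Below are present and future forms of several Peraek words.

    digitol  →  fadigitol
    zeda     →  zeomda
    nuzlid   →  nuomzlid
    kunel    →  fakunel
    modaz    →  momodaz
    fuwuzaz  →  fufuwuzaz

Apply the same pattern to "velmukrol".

fuwuzaz and zeda both have last vowel 'a' yet inflect differently (fufuwuzaz, zeomda), so the last vowel is not what conditions the rule; the final letter is.
"velmukrol" ends in -l. The stems ending in -l (kunel → fakunel, digitol → fadigitol) add the prefix fa-.
The other patterns: stems ending in -z repeat the first consonant+vowel as a prefix; stems ending in -a or -d insert -om- after the first vowel.
So velmukrol → favelmukrol.

favelmukrol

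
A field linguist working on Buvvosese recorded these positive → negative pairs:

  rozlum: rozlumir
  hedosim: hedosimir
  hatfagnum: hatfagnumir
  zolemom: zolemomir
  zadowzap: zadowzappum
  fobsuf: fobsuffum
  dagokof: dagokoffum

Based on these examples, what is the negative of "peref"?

rozlum and fobsuf both have last vowel 'u' yet inflect differently (rozlumir, fobsuffum), so the last vowel is not what conditions the rule; the final letter is.
"peref" ends in -f. The stems ending in -f (fobsuf → fobsuffum, dagokof → dagokoffum) double the final consonant and add -um.
The other pattern: stems ending in -m add -ir.
So peref → pereffum.

pereffum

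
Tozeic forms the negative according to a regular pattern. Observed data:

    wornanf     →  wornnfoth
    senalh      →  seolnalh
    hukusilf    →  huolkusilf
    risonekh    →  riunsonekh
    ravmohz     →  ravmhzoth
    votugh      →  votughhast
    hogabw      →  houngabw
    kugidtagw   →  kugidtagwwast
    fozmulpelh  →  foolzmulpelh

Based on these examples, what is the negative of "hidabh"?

hiundabh

fozmulpelh and risonekh both end in -h yet inflect differently (foolzmulpelh, riunsonekh), so the final letter is not what conditions the rule; the second-to-last letter is.
"hidabh" has second-to-last letter 'b'. The one such stem in the data (hogabw → houngabw) inserts -un- after the first vowel (as does risonekh), so the same rule applies.
The other patterns: stems whose second-to-last letter is 'l' insert -ol- after the first vowel; stems whose second-to-last letter is 'h' or 'n' delete the last vowel and add -oth; stems whose second-to-last letter is 'g' double the final consonant and add -ast.
So hidabh → hiundabh.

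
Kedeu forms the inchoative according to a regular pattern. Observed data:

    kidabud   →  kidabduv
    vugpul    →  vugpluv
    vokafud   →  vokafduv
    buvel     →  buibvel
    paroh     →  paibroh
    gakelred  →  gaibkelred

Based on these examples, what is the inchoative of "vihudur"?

vihudruv

vugpul and buvel both end in -l yet inflect differently (vugpluv, buibvel), so the final letter is not what conditions the rule; the last vowel is.
"vihudur" has last vowel 'u'. The stems whose last vowel is 'u' (kidabud → kidabduv, vugpul → vugpluv, vokafud → vokafduv) delete the last vowel and add -uv.
The other pattern: stems whose last vowel is 'e' or 'o' insert -ib- after the first vowel.
So vihudur → vihudruv.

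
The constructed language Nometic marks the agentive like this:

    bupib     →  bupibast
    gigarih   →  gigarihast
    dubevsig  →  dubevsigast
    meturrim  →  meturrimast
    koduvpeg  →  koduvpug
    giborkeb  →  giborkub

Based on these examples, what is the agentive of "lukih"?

lukihast

dubevsig and koduvpeg both end in -g yet inflect differently (dubevsigast, koduvpug), so the final letter is not what conditions the rule; the last vowel is.
"lukih" has last vowel 'i'. The stems whose last vowel is 'i' (bupib → bupibast, gigarih → gigarihast, dubevsig → dubevsigast) add -ast.
So lukih → lukihast.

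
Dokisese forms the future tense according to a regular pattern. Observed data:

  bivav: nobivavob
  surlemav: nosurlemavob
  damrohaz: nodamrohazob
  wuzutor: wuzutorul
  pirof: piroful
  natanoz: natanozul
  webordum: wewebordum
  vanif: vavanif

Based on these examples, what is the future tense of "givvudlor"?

givvudlorul

damrohaz and natanoz both end in -z yet inflect differently (nodamrohazob, natanozul), so the final letter is not what conditions the rule; the last vowel is.
"givvudlor" has last vowel 'o'. The stems whose last vowel is 'o' (wuzutor → wuzutorul, pirof → piroful, natanoz → natanozul) add -ul.
The other patterns: stems whose last vowel is 'a' add no- … -ob around the stem; stems whose last vowel is 'i' or 'u' repeat the first consonant+vowel as a prefix.
So givvudlor → givvudlorul.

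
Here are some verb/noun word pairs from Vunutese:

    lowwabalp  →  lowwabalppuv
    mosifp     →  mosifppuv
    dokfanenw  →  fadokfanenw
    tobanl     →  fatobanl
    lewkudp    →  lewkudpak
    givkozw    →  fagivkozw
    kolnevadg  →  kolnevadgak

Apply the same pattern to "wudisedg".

lowwabalp and lewkudp both end in -p yet inflect differently (lowwabalppuv, lewkudpak), so the final letter is not what conditions the rule; the second-to-last letter is.
"wudisedg" has second-to-last letter 'd'. The stems whose second-to-last letter is 'd' (kolnevadg → kolnevadgak, lewkudp → lewkudpak) add -ak.
So wudisedg → wudisedgak.

wudisedgak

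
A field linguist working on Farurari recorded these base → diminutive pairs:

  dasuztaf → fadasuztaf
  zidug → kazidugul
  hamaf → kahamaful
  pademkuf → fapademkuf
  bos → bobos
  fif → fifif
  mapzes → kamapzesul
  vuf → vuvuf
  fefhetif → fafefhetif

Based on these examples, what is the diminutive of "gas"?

gagas

bos and mapzes both end in -s yet inflect differently (bobos, kamapzesul), so the final letter is not what conditions the rule; the number of vowels is.
"gas" has 1 vowel. The stems with 1 vowel (bos → bobos, fif → fifif, vuf → vuvuf) repeat the first consonant+vowel as a prefix.
The other patterns: stems with 2 vowels add ka- … -ul around the stem; stems with 3 vowels add the prefix fa-.
So gas → gagas.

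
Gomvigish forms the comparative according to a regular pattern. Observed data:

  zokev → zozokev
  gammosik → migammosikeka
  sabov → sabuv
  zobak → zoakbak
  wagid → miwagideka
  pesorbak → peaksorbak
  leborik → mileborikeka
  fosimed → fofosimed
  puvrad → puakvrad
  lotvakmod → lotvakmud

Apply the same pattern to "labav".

laakbav

"labav" has last vowel 'a'. The stems whose last vowel is 'a' (puvrad → puakvrad, zobak → zoakbak, pesorbak → peaksorbak) insert -ak- after the first vowel.
The other patterns: stems whose last vowel is 'e' repeat the first consonant+vowel as a prefix; stems whose last vowel is 'i' add mi- … -eka around the stem; stems whose last vowel is 'o' change the last vowel to 'u'.
So labav → laakbav.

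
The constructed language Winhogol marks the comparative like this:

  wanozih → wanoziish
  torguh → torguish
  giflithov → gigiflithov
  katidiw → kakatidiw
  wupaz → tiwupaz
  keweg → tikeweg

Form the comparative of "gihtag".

wanozih and katidiw both have last vowel 'i' yet inflect differently (wanoziish, kakatidiw), so the last vowel is not what conditions the rule; the final letter is.
"gihtag" ends in -g. The one such stem in the data (keweg → tikeweg) adds the prefix ti-, so the same rule applies.
So gihtag → tigihtag.

tigihtag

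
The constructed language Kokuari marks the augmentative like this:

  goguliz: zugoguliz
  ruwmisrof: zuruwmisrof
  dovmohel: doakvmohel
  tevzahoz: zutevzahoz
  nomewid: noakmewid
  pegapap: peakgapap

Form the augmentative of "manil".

goguliz and nomewid both have last vowel 'i' yet inflect differently (zugoguliz, noakmewid), so the last vowel is not what conditions the rule; the final letter is.
"manil" ends in -l. The one such stem in the data (dovmohel → doakvmohel) inserts -ak- after the first vowel (as do nomewid, pegapap), so the same rule applies.
So manil → maaknil.

maaknil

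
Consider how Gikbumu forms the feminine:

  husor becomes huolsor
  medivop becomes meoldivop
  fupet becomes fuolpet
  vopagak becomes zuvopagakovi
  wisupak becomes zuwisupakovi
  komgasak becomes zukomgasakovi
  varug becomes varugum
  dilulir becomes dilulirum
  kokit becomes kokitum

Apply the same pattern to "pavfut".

husor and dilulir both end in -r yet inflect differently (huolsor, dilulirum), so the final letter is not what conditions the rule; the last vowel is.
"pavfut" has last vowel 'u'. The one such stem in the data (varug → varugum) adds -um, so the same rule applies.
So pavfut → pavfutum.

pavfutum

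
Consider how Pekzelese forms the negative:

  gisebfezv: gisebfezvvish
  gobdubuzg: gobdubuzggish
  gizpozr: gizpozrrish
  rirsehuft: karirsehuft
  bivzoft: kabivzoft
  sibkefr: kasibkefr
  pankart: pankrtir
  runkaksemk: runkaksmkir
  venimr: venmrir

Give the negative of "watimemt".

watimmtir

"watimemt" has second-to-last letter 'm'. The stems whose second-to-last letter is 'm' (runkaksemk → runkaksmkir, venimr → venmrir) delete the last vowel and add -ir.
So watimemt → watimmtir.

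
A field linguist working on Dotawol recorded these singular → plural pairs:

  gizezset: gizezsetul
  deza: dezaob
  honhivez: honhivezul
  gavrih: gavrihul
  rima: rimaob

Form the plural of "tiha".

"tiha" ends in a vowel. The stems ending in a vowel (deza → dezaob, rima → rimaob) add -ob.
The other pattern: stems ending in a consonant add -ul.
So tiha → tihaob.

tihaob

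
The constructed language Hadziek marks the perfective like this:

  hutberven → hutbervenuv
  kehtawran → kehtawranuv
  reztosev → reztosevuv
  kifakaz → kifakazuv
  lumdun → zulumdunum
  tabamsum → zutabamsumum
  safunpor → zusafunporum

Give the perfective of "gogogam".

hutberven and lumdun both end in -n yet inflect differently (hutbervenuv, zulumdunum), so the final letter is not what conditions the rule; the last vowel is.
"gogogam" has last vowel 'a'. The stems whose last vowel is 'a' (kehtawran → kehtawranuv, kifakaz → kifakazuv) add -uv.
So gogogam → gogogamuv.

gogogamuv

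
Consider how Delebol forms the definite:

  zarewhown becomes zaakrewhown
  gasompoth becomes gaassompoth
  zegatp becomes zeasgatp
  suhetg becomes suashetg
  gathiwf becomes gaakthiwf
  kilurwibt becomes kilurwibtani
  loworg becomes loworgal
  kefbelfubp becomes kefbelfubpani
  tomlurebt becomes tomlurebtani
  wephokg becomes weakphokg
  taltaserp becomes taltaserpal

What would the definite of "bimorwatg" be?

biasmorwatg

"bimorwatg" has second-to-last letter 't'. The stems whose second-to-last letter is 't' (suhetg → suashetg, gasompoth → gaassompoth, zegatp → zeasgatp) insert -as- after the first vowel.
The other patterns: stems whose second-to-last letter is 'k' or 'w' insert -ak- after the first vowel; stems whose second-to-last letter is 'b' add -ani; stems whose second-to-last letter is 'r' add -al.
So bimorwatg → biasmorwatg.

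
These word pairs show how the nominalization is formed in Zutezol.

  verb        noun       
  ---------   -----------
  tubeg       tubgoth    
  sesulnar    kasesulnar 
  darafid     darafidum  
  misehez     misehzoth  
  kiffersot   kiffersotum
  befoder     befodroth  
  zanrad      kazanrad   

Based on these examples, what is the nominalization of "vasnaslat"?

befoder and sesulnar both end in -r yet inflect differently (befodroth, kasesulnar), so the final letter is not what conditions the rule; the last vowel is.
"vasnaslat" has last vowel 'a'. The stems whose last vowel is 'a' (zanrad → kazanrad, sesulnar → kasesulnar) add the prefix ka-.
The other patterns: stems whose last vowel is 'e' delete the last vowel and add -oth; stems whose last vowel is 'i' or 'o' add -um.
So vasnaslat → kavasnaslat.

kavasnaslat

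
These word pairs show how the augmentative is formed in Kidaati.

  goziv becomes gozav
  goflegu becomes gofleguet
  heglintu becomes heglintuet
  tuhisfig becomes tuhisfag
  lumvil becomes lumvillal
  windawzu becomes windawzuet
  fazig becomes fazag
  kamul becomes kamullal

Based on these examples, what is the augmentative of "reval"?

lumvil and goziv both have last vowel 'i' yet inflect differently (lumvillal, gozav), so the last vowel is not what conditions the rule; the final letter is.
"reval" ends in -l. The stems ending in -l (kamul → kamullal, lumvil → lumvillal) double the final consonant and add -al.
So reval → revallal.

revallal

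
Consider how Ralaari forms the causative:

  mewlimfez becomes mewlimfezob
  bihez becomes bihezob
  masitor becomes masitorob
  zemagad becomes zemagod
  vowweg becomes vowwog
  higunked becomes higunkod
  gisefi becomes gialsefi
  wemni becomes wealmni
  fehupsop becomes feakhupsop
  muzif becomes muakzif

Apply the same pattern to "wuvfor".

wuvforob

"wuvfor" ends in -r. The one such stem in the data (masitor → masitorob) adds -ob, so the same rule applies.
So wuvfor → wuvforob.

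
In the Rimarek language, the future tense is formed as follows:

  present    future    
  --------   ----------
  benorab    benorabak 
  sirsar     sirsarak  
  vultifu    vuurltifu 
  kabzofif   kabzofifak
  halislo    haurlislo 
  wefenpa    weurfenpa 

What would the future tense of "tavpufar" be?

tavpufarak

sirsar and wefenpa both have last vowel 'a' yet inflect differently (sirsarak, weurfenpa), so the last vowel is not what conditions the rule; whether the stem ends in a vowel or a consonant is.
"tavpufar" ends in a consonant. The stems ending in a consonant (kabzofif → kabzofifak, sirsar → sirsarak, benorab → benorabak) add -ak.
The other pattern: stems ending in a vowel insert -ur- after the first vowel.
So tavpufar → tavpufarak.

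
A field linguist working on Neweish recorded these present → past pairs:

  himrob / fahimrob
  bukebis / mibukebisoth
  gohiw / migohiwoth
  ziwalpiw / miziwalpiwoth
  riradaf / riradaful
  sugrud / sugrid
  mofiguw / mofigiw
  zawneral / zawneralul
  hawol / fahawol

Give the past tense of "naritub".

"naritub" has last vowel 'u'. The stems whose last vowel is 'u' (sugrud → sugrid, mofiguw → mofigiw) change the last vowel to 'i'.
The other patterns: stems whose last vowel is 'i' add mi- … -oth around the stem; stems whose last vowel is 'o' add the prefix fa-; stems whose last vowel is 'a' add -ul.
So naritub → naritib.

naritib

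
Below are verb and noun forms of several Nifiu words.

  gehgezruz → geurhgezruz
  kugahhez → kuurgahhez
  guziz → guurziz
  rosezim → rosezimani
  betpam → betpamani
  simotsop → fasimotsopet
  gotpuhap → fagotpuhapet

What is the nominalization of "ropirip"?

guziz and rosezim both have last vowel 'i' yet inflect differently (guurziz, rosezimani), so the last vowel is not what conditions the rule; the final letter is.
"ropirip" ends in -p. The stems ending in -p (simotsop → fasimotsopet, gotpuhap → fagotpuhapet) add fa- … -et around the stem.
So ropirip → faropiripet.

faropiripet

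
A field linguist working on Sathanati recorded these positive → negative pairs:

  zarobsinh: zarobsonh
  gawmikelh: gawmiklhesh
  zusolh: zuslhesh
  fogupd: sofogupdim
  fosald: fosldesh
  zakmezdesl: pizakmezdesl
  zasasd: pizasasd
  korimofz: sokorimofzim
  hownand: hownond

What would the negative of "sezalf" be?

sezlfesh

"sezalf" has second-to-last letter 'l'. The stems whose second-to-last letter is 'l' (fosald → fosldesh, gawmikelh → gawmiklhesh, zusolh → zuslhesh) delete the last vowel and add -esh.
So sezalf → sezlfesh.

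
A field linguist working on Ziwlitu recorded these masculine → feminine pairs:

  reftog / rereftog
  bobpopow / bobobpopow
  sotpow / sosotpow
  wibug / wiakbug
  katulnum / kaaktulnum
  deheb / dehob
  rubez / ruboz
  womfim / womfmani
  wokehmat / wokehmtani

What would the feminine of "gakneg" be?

gaknog

reftog and wibug both end in -g yet inflect differently (rereftog, wiakbug), so the final letter is not what conditions the rule; the last vowel is.
"gakneg" has last vowel 'e'. The stems whose last vowel is 'e' (deheb → dehob, rubez → ruboz) change the last vowel to 'o'.
So gakneg → gaknog.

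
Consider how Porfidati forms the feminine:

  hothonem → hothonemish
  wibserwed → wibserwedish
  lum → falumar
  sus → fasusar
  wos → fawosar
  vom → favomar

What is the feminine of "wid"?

"wid" has 1 vowel. The stems with 1 vowel (lum → falumar, sus → fasusar, wos → fawosar) add fa- … -ar around the stem.
The other pattern: stems with 3 vowels add -ish.
So wid → fawidar.

fawidar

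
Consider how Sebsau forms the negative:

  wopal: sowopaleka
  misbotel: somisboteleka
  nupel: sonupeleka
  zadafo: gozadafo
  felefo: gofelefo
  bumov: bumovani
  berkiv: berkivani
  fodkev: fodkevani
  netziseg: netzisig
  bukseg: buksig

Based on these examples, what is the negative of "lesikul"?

zadafo and bumov both have last vowel 'o' yet inflect differently (gozadafo, bumovani), so the last vowel is not what conditions the rule; the final letter is.
"lesikul" ends in -l. The stems ending in -l (wopal → sowopaleka, misbotel → somisboteleka, nupel → sonupeleka) add so- … -eka around the stem.
So lesikul → solesikuleka.

solesikuleka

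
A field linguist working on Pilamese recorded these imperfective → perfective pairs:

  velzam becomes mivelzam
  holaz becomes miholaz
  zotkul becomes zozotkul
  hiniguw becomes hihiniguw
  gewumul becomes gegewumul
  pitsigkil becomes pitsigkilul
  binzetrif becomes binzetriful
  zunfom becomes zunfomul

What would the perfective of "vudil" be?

zotkul and pitsigkil both end in -l yet inflect differently (zozotkul, pitsigkilul), so the final letter is not what conditions the rule; the last vowel is.
"vudil" has last vowel 'i'. The stems whose last vowel is 'i' (pitsigkil → pitsigkilul, binzetrif → binzetriful) add -ul.
So vudil → vudilul.

vudilul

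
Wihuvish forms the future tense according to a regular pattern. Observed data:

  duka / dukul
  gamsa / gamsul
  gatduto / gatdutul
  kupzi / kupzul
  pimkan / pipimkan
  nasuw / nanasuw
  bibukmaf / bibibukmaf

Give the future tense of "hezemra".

hezemrul

duka and pimkan both have last vowel 'a' yet inflect differently (dukul, pipimkan), so the last vowel is not what conditions the rule; whether the stem ends in a vowel or a consonant is.
"hezemra" ends in a vowel. The stems ending in a vowel (duka → dukul, gamsa → gamsul, gatduto → gatdutul) drop the final letter and add -ul.
So hezemra → hezemrul.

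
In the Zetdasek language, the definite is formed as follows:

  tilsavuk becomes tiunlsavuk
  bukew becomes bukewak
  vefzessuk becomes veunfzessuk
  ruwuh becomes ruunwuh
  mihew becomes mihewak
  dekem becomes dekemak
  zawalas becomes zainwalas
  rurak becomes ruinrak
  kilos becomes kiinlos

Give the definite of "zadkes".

zadkesak

"zadkes" has last vowel 'e'. The stems whose last vowel is 'e' (mihew → mihewak, bukew → bukewak, dekem → dekemak) add -ak.
The other patterns: stems whose last vowel is 'u' insert -un- after the first vowel; stems whose last vowel is 'a' or 'o' insert -in- after the first vowel.
So zadkes → zadkesak.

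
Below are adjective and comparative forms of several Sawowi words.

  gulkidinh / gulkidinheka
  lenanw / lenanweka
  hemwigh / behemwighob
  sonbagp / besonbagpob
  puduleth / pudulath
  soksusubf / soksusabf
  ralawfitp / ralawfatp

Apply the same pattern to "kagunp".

kagunpeka

"kagunp" has second-to-last letter 'n'. The stems whose second-to-last letter is 'n' (gulkidinh → gulkidinheka, lenanw → lenanweka) add -eka.
So kagunp → kagunpeka.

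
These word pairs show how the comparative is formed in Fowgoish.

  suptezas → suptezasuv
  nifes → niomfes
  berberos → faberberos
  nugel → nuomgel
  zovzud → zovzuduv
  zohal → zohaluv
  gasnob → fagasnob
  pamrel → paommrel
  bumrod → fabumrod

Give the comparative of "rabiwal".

berberos and nifes both end in -s yet inflect differently (faberberos, niomfes), so the final letter is not what conditions the rule; the last vowel is.
"rabiwal" has last vowel 'a'. The stems whose last vowel is 'a' (suptezas → suptezasuv, zohal → zohaluv) add -uv.
So rabiwal → rabiwaluv.

rabiwaluv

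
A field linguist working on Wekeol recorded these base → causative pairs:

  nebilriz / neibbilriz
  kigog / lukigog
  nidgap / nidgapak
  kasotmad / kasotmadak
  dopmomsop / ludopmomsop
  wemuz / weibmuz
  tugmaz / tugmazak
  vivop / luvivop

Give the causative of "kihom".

lukihom

"kihom" has last vowel 'o'. The stems whose last vowel is 'o' (vivop → luvivop, kigog → lukigog, dopmomsop → ludopmomsop) add the prefix lu-.
The other patterns: stems whose last vowel is 'a' add -ak; stems whose last vowel is 'i' or 'u' insert -ib- after the first vowel.
So kihom → lukihom.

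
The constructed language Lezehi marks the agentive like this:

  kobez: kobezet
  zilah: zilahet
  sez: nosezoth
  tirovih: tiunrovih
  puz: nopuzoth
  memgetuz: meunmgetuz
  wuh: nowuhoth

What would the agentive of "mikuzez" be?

miunkuzez

wuh and zilah both end in -h yet inflect differently (nowuhoth, zilahet), so the final letter is not what conditions the rule; the number of vowels is.
"mikuzez" has 3 vowels. The stems with 3 vowels (tirovih → tiunrovih, memgetuz → meunmgetuz) insert -un- after the first vowel.
So mikuzez → miunkuzez.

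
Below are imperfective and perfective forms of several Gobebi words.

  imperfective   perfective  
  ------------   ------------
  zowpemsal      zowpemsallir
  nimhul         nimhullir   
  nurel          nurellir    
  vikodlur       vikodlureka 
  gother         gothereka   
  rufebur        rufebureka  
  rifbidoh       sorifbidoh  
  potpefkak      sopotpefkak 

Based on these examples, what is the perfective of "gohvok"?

nimhul and vikodlur both have last vowel 'u' yet inflect differently (nimhullir, vikodlureka), so the last vowel is not what conditions the rule; the final letter is.
"gohvok" ends in -k. The one such stem in the data (potpefkak → sopotpefkak) adds the prefix so-, so the same rule applies.
The other patterns: stems ending in -l double the final consonant and add -ir; stems ending in -r add -eka.
So gohvok → sogohvok.

sogohvok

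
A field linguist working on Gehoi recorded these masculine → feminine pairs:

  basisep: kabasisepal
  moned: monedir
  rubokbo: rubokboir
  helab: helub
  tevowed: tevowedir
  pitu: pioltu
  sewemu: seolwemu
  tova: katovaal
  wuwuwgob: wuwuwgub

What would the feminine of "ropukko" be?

rubokbo and wuwuwgob both have last vowel 'o' yet inflect differently (rubokboir, wuwuwgub), so the last vowel is not what conditions the rule; the final letter is.
"ropukko" ends in -o. The one such stem in the data (rubokbo → rubokboir) adds -ir, so the same rule applies.
The other patterns: stems ending in -u insert -ol- after the first vowel; stems ending in -b change the last vowel to 'u'; stems ending in -a or -p add ka- … -al around the stem.
So ropukko → ropukkoir.

ropukkoir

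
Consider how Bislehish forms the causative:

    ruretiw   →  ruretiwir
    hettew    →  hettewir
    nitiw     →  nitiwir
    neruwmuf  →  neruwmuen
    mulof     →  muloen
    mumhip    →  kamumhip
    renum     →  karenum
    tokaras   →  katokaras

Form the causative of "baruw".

"baruw" ends in -w. The stems ending in -w (ruretiw → ruretiwir, hettew → hettewir, nitiw → nitiwir) add -ir.
The other patterns: stems ending in -f drop the final letter and add -en; stems ending in -m, -p or -s add the prefix ka-.
So baruw → baruwir.

baruwir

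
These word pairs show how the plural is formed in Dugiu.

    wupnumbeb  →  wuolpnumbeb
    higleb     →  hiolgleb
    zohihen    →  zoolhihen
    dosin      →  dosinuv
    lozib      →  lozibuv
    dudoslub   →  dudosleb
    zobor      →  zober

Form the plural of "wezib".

wezibuv

zohihen and dosin both end in -n yet inflect differently (zoolhihen, dosinuv), so the final letter is not what conditions the rule; the last vowel is.
"wezib" has last vowel 'i'. The stems whose last vowel is 'i' (dosin → dosinuv, lozib → lozibuv) add -uv.
The other patterns: stems whose last vowel is 'e' insert -ol- after the first vowel; stems whose last vowel is 'o' or 'u' change the last vowel to 'e'.
So wezib → wezibuv.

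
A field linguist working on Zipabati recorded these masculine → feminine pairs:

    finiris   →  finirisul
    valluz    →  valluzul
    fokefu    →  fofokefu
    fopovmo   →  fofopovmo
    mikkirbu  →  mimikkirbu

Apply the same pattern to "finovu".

"finovu" ends in a vowel. The stems ending in a vowel (mikkirbu → mimikkirbu, fokefu → fofokefu, fopovmo → fofopovmo) repeat the first consonant+vowel as a prefix.
The other pattern: stems ending in a consonant add -ul.
So finovu → fifinovu.

fifinovu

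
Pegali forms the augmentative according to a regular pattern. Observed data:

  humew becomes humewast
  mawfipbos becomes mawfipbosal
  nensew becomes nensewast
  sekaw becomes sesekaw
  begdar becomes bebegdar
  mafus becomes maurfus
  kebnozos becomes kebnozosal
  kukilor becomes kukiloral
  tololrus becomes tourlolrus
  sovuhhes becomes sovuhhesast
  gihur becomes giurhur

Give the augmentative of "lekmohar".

begdar and gihur both end in -r yet inflect differently (bebegdar, giurhur), so the final letter is not what conditions the rule; the last vowel is.
"lekmohar" has last vowel 'a'. The stems whose last vowel is 'a' (sekaw → sesekaw, begdar → bebegdar) repeat the first consonant+vowel as a prefix.
The other patterns: stems whose last vowel is 'u' insert -ur- after the first vowel; stems whose last vowel is 'e' add -ast; stems whose last vowel is 'o' add -al.
So lekmohar → lelekmohar.

lelekmohar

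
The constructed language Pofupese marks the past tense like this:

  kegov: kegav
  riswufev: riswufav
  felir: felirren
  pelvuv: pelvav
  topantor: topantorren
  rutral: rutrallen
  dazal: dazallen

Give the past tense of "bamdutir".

kegov and topantor both have last vowel 'o' yet inflect differently (kegav, topantorren), so the last vowel is not what conditions the rule; the final letter is.
"bamdutir" ends in -r. The stems ending in -r (topantor → topantorren, felir → felirren) double the final consonant and add -en.
The other pattern: stems ending in -v change the last vowel to 'a'.
So bamdutir → bamdutirren.

bamdutirren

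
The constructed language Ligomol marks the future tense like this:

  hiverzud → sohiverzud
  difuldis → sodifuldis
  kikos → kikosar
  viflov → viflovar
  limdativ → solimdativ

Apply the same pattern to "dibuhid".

sodibuhid

"dibuhid" has 3 vowels. The stems with 3 vowels (difuldis → sodifuldis, limdativ → solimdativ, hiverzud → sohiverzud) add the prefix so-.
The other pattern: stems with 2 vowels add -ar.
So dibuhid → sodibuhid.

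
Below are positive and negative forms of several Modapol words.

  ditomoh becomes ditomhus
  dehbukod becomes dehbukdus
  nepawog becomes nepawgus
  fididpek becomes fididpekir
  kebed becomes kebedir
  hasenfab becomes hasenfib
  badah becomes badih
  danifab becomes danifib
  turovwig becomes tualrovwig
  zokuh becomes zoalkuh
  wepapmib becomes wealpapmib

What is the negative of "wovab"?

wovib

"wovab" has last vowel 'a'. The stems whose last vowel is 'a' (hasenfab → hasenfib, badah → badih, danifab → danifib) change the last vowel to 'i'.
The other patterns: stems whose last vowel is 'o' delete the last vowel and add -us; stems whose last vowel is 'e' add -ir; stems whose last vowel is 'i' or 'u' insert -al- after the first vowel.
So wovab → wovib.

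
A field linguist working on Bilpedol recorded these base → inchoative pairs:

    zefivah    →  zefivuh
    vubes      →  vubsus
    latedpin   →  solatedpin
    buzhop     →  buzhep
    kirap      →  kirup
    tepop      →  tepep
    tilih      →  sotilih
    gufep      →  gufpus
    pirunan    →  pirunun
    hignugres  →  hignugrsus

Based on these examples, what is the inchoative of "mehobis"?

somehobis

gufep and tepop both end in -p yet inflect differently (gufpus, tepep), so the final letter is not what conditions the rule; the last vowel is.
"mehobis" has last vowel 'i'. The stems whose last vowel is 'i' (latedpin → solatedpin, tilih → sotilih) add the prefix so-.
So mehobis → somehobis.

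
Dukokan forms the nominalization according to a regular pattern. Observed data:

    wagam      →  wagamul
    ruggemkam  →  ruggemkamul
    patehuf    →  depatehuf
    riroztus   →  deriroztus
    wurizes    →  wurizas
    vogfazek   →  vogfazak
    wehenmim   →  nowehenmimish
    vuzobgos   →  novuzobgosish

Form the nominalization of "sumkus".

riroztus and wurizes both end in -s yet inflect differently (deriroztus, wurizas), so the final letter is not what conditions the rule; the last vowel is.
"sumkus" has last vowel 'u'. The stems whose last vowel is 'u' (patehuf → depatehuf, riroztus → deriroztus) add the prefix de-.
The other patterns: stems whose last vowel is 'a' add -ul; stems whose last vowel is 'e' change the last vowel to 'a'; stems whose last vowel is 'i' or 'o' add no- … -ish around the stem.
So sumkus → desumkus.

desumkus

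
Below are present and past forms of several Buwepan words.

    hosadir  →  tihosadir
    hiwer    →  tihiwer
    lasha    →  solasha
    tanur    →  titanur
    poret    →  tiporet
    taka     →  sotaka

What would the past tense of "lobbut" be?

tilobbut

tanur and taka both begin with t- yet inflect differently (titanur, sotaka), so the first letter is not what conditions the rule; the final letter is.
"lobbut" ends in -t. The one such stem in the data (poret → tiporet) adds the prefix ti-, so the same rule applies.
So lobbut → tilobbut.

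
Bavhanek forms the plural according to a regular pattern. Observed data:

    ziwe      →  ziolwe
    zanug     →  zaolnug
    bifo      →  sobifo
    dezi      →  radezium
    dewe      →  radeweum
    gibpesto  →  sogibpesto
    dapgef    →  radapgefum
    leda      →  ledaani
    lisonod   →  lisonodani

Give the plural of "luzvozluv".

luzvozluvani

"luzvozluv" begins with l-. The stems beginning with l- (lisonod → lisonodani, leda → ledaani) add -ani.
So luzvozluv → luzvozluvani.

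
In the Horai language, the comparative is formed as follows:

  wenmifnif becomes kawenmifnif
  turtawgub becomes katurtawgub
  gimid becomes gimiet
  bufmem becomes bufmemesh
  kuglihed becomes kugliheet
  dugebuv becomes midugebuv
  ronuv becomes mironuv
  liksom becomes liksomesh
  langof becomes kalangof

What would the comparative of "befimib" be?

bufmem and kuglihed both have last vowel 'e' yet inflect differently (bufmemesh, kugliheet), so the last vowel is not what conditions the rule; the final letter is.
"befimib" ends in -b. The one such stem in the data (turtawgub → katurtawgub) adds the prefix ka-, so the same rule applies.
The other patterns: stems ending in -m add -esh; stems ending in -d drop the final letter and add -et; stems ending in -v add the prefix mi-.
So befimib → kabefimib.

kabefimib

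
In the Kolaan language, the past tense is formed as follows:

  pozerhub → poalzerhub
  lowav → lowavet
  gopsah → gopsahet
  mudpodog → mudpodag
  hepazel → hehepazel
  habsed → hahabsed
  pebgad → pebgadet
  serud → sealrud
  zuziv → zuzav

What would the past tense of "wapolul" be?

waalpolul

"wapolul" has last vowel 'u'. The stems whose last vowel is 'u' (serud → sealrud, pozerhub → poalzerhub) insert -al- after the first vowel.
So wapolul → waalpolul.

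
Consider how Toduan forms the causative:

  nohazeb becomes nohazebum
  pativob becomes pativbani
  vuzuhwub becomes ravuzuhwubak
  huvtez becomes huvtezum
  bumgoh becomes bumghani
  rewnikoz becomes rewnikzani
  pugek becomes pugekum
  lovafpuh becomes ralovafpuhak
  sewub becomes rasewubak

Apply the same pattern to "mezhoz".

sewub and pativob both end in -b yet inflect differently (rasewubak, pativbani), so the final letter is not what conditions the rule; the last vowel is.
"mezhoz" has last vowel 'o'. The stems whose last vowel is 'o' (pativob → pativbani, bumgoh → bumghani, rewnikoz → rewnikzani) delete the last vowel and add -ani.
So mezhoz → mezhzani.

mezhzani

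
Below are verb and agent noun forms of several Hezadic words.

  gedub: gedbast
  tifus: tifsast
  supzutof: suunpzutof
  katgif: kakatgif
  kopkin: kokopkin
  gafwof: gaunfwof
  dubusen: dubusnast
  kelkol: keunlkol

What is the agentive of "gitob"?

giuntob

"gitob" has last vowel 'o'. The stems whose last vowel is 'o' (gafwof → gaunfwof, kelkol → keunlkol, supzutof → suunpzutof) insert -un- after the first vowel.
The other patterns: stems whose last vowel is 'i' repeat the first consonant+vowel as a prefix; stems whose last vowel is 'e' or 'u' delete the last vowel and add -ast.
So gitob → giuntob.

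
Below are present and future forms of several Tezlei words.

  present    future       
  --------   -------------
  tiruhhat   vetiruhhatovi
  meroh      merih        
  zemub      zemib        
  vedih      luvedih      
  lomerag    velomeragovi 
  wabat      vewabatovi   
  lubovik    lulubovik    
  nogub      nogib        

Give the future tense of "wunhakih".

"wunhakih" has last vowel 'i'. The stems whose last vowel is 'i' (vedih → luvedih, lubovik → lulubovik) add the prefix lu-.
So wunhakih → luwunhakih.

luwunhakih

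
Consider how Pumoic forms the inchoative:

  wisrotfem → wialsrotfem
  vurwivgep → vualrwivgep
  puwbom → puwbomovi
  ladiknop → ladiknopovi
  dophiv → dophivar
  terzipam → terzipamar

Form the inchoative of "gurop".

wisrotfem and puwbom both end in -m yet inflect differently (wialsrotfem, puwbomovi), so the final letter is not what conditions the rule; the last vowel is.
"gurop" has last vowel 'o'. The stems whose last vowel is 'o' (puwbom → puwbomovi, ladiknop → ladiknopovi) add -ovi.
The other patterns: stems whose last vowel is 'e' insert -al- after the first vowel; stems whose last vowel is 'a' or 'i' add -ar.
So gurop → guropovi.

guropovi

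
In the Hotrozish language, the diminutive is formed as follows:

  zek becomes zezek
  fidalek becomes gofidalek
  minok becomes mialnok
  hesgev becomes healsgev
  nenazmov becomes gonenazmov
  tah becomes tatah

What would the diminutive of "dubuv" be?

zek and minok both end in -k yet inflect differently (zezek, mialnok), so the final letter is not what conditions the rule; the number of vowels is.
"dubuv" has 2 vowels. The stems with 2 vowels (hesgev → healsgev, minok → mialnok) insert -al- after the first vowel.
So dubuv → dualbuv.

dualbuv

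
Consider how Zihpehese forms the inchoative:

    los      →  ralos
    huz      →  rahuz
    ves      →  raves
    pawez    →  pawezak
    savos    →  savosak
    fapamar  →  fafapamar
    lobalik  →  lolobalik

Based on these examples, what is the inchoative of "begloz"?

huz and pawez both end in -z yet inflect differently (rahuz, pawezak), so the final letter is not what conditions the rule; the number of vowels is.
"begloz" has 2 vowels. The stems with 2 vowels (pawez → pawezak, savos → savosak) add -ak.
So begloz → beglozak.

beglozak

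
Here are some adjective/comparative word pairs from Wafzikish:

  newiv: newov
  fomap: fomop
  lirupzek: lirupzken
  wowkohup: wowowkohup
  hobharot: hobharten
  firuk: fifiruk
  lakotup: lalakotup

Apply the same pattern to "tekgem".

tekgmen

fomap and wowkohup both end in -p yet inflect differently (fomop, wowowkohup), so the final letter is not what conditions the rule; the last vowel is.
"tekgem" has last vowel 'e'. The one such stem in the data (lirupzek → lirupzken) deletes the last vowel and adds -en (as does hobharot), so the same rule applies.
The other patterns: stems whose last vowel is 'a' or 'i' change the last vowel to 'o'; stems whose last vowel is 'u' repeat the first consonant+vowel as a prefix.
So tekgem → tekgmen.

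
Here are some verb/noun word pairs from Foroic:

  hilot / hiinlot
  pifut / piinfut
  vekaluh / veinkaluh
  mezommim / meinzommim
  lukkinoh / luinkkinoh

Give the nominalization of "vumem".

vuinmem

Every pair shown (hilot → hiinlot, pifut → piinfut, vekaluh → veinkaluh, …) follows the same rule: insert -in- after the first vowel.
So vumem → vuinmem.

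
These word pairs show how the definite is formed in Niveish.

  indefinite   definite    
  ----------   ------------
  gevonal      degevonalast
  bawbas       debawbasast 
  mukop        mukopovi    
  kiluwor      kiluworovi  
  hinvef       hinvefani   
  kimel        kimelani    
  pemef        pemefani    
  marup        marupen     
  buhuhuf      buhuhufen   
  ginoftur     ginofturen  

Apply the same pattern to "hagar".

dehagarast

gevonal and kimel both end in -l yet inflect differently (degevonalast, kimelani), so the final letter is not what conditions the rule; the last vowel is.
"hagar" has last vowel 'a'. The stems whose last vowel is 'a' (gevonal → degevonalast, bawbas → debawbasast) add de- … -ast around the stem.
The other patterns: stems whose last vowel is 'o' add -ovi; stems whose last vowel is 'e' add -ani; stems whose last vowel is 'u' add -en.
So hagar → dehagarast.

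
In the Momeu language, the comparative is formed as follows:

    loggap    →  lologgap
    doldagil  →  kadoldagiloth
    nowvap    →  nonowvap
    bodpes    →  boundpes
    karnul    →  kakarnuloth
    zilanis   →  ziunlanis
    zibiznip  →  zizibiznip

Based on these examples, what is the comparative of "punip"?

pupunip

zibiznip and zilanis both have last vowel 'i' yet inflect differently (zizibiznip, ziunlanis), so the last vowel is not what conditions the rule; the final letter is.
"punip" ends in -p. The stems ending in -p (loggap → lologgap, zibiznip → zizibiznip, nowvap → nonowvap) repeat the first consonant+vowel as a prefix.
So punip → pupunip.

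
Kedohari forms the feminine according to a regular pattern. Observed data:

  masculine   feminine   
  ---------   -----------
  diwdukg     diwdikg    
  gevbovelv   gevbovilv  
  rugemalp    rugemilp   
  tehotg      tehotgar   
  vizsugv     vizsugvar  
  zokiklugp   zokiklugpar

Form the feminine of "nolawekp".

diwdukg and tehotg both end in -g yet inflect differently (diwdikg, tehotgar), so the final letter is not what conditions the rule; the second-to-last letter is.
"nolawekp" has second-to-last letter 'k'. The one such stem in the data (diwdukg → diwdikg) changes the last vowel to 'i' (as do gevbovelv, rugemalp), so the same rule applies.
The other pattern: stems whose second-to-last letter is 'g' or 't' add -ar.
So nolawekp → nolawikp.

nolawikp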